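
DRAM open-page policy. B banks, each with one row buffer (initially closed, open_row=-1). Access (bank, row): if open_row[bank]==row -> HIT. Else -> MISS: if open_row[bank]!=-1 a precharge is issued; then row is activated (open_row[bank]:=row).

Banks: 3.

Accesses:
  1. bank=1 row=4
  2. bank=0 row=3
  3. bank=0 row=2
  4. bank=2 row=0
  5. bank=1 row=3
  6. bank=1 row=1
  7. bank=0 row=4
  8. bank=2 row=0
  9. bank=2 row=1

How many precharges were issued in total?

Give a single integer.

Acc 1: bank1 row4 -> MISS (open row4); precharges=0
Acc 2: bank0 row3 -> MISS (open row3); precharges=0
Acc 3: bank0 row2 -> MISS (open row2); precharges=1
Acc 4: bank2 row0 -> MISS (open row0); precharges=1
Acc 5: bank1 row3 -> MISS (open row3); precharges=2
Acc 6: bank1 row1 -> MISS (open row1); precharges=3
Acc 7: bank0 row4 -> MISS (open row4); precharges=4
Acc 8: bank2 row0 -> HIT
Acc 9: bank2 row1 -> MISS (open row1); precharges=5

Answer: 5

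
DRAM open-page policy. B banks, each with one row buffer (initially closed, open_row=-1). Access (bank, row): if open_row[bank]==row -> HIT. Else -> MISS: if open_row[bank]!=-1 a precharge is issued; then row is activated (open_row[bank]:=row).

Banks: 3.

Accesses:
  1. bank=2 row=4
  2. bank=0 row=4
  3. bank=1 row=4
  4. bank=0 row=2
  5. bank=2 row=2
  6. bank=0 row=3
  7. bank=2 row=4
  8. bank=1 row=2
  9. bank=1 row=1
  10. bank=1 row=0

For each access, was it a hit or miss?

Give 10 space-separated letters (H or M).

Acc 1: bank2 row4 -> MISS (open row4); precharges=0
Acc 2: bank0 row4 -> MISS (open row4); precharges=0
Acc 3: bank1 row4 -> MISS (open row4); precharges=0
Acc 4: bank0 row2 -> MISS (open row2); precharges=1
Acc 5: bank2 row2 -> MISS (open row2); precharges=2
Acc 6: bank0 row3 -> MISS (open row3); precharges=3
Acc 7: bank2 row4 -> MISS (open row4); precharges=4
Acc 8: bank1 row2 -> MISS (open row2); precharges=5
Acc 9: bank1 row1 -> MISS (open row1); precharges=6
Acc 10: bank1 row0 -> MISS (open row0); precharges=7

Answer: M M M M M M M M M M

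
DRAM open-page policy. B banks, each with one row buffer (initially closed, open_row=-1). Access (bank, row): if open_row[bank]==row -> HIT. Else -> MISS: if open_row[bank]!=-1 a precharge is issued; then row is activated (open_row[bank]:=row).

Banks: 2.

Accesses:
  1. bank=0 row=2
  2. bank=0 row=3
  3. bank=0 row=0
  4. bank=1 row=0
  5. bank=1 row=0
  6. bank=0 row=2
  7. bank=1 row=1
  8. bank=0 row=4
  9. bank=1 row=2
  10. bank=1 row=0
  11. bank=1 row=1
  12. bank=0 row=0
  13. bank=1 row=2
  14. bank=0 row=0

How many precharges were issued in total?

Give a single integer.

Acc 1: bank0 row2 -> MISS (open row2); precharges=0
Acc 2: bank0 row3 -> MISS (open row3); precharges=1
Acc 3: bank0 row0 -> MISS (open row0); precharges=2
Acc 4: bank1 row0 -> MISS (open row0); precharges=2
Acc 5: bank1 row0 -> HIT
Acc 6: bank0 row2 -> MISS (open row2); precharges=3
Acc 7: bank1 row1 -> MISS (open row1); precharges=4
Acc 8: bank0 row4 -> MISS (open row4); precharges=5
Acc 9: bank1 row2 -> MISS (open row2); precharges=6
Acc 10: bank1 row0 -> MISS (open row0); precharges=7
Acc 11: bank1 row1 -> MISS (open row1); precharges=8
Acc 12: bank0 row0 -> MISS (open row0); precharges=9
Acc 13: bank1 row2 -> MISS (open row2); precharges=10
Acc 14: bank0 row0 -> HIT

Answer: 10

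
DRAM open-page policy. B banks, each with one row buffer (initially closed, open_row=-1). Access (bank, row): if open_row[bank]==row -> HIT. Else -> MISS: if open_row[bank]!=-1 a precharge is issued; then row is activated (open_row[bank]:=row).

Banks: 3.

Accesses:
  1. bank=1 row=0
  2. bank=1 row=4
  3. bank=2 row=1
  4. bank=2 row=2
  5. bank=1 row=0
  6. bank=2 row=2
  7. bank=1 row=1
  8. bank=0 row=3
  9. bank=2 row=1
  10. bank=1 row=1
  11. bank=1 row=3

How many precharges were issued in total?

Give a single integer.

Acc 1: bank1 row0 -> MISS (open row0); precharges=0
Acc 2: bank1 row4 -> MISS (open row4); precharges=1
Acc 3: bank2 row1 -> MISS (open row1); precharges=1
Acc 4: bank2 row2 -> MISS (open row2); precharges=2
Acc 5: bank1 row0 -> MISS (open row0); precharges=3
Acc 6: bank2 row2 -> HIT
Acc 7: bank1 row1 -> MISS (open row1); precharges=4
Acc 8: bank0 row3 -> MISS (open row3); precharges=4
Acc 9: bank2 row1 -> MISS (open row1); precharges=5
Acc 10: bank1 row1 -> HIT
Acc 11: bank1 row3 -> MISS (open row3); precharges=6

Answer: 6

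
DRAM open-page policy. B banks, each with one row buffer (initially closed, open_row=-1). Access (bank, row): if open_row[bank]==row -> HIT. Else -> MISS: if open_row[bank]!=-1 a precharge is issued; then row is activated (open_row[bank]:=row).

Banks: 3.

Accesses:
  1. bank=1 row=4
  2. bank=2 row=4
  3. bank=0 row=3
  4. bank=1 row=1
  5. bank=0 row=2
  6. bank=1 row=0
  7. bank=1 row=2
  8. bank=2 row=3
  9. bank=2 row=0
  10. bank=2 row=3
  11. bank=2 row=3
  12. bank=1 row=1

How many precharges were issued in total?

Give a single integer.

Acc 1: bank1 row4 -> MISS (open row4); precharges=0
Acc 2: bank2 row4 -> MISS (open row4); precharges=0
Acc 3: bank0 row3 -> MISS (open row3); precharges=0
Acc 4: bank1 row1 -> MISS (open row1); precharges=1
Acc 5: bank0 row2 -> MISS (open row2); precharges=2
Acc 6: bank1 row0 -> MISS (open row0); precharges=3
Acc 7: bank1 row2 -> MISS (open row2); precharges=4
Acc 8: bank2 row3 -> MISS (open row3); precharges=5
Acc 9: bank2 row0 -> MISS (open row0); precharges=6
Acc 10: bank2 row3 -> MISS (open row3); precharges=7
Acc 11: bank2 row3 -> HIT
Acc 12: bank1 row1 -> MISS (open row1); precharges=8

Answer: 8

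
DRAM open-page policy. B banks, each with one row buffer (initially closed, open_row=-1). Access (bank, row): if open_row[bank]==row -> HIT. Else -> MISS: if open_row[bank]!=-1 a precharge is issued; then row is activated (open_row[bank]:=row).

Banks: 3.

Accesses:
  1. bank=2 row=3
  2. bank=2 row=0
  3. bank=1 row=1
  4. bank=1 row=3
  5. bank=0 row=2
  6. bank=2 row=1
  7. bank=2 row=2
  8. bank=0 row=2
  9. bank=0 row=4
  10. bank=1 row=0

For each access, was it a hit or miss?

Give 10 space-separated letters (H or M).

Answer: M M M M M M M H M M

Derivation:
Acc 1: bank2 row3 -> MISS (open row3); precharges=0
Acc 2: bank2 row0 -> MISS (open row0); precharges=1
Acc 3: bank1 row1 -> MISS (open row1); precharges=1
Acc 4: bank1 row3 -> MISS (open row3); precharges=2
Acc 5: bank0 row2 -> MISS (open row2); precharges=2
Acc 6: bank2 row1 -> MISS (open row1); precharges=3
Acc 7: bank2 row2 -> MISS (open row2); precharges=4
Acc 8: bank0 row2 -> HIT
Acc 9: bank0 row4 -> MISS (open row4); precharges=5
Acc 10: bank1 row0 -> MISS (open row0); precharges=6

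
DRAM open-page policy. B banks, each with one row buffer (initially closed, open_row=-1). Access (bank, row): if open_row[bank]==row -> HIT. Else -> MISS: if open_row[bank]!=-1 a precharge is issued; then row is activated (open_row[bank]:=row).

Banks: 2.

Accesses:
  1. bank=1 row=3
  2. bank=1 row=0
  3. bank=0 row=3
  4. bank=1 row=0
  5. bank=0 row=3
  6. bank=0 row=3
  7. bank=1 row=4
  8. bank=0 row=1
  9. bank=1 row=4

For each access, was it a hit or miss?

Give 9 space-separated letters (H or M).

Answer: M M M H H H M M H

Derivation:
Acc 1: bank1 row3 -> MISS (open row3); precharges=0
Acc 2: bank1 row0 -> MISS (open row0); precharges=1
Acc 3: bank0 row3 -> MISS (open row3); precharges=1
Acc 4: bank1 row0 -> HIT
Acc 5: bank0 row3 -> HIT
Acc 6: bank0 row3 -> HIT
Acc 7: bank1 row4 -> MISS (open row4); precharges=2
Acc 8: bank0 row1 -> MISS (open row1); precharges=3
Acc 9: bank1 row4 -> HIT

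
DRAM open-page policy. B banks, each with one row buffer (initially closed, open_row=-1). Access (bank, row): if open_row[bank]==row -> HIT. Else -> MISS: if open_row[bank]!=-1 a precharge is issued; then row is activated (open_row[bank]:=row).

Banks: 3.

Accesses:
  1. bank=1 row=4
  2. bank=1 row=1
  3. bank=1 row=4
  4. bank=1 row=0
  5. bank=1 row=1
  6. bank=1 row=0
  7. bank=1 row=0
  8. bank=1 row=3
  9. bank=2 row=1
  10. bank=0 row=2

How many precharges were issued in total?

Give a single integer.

Acc 1: bank1 row4 -> MISS (open row4); precharges=0
Acc 2: bank1 row1 -> MISS (open row1); precharges=1
Acc 3: bank1 row4 -> MISS (open row4); precharges=2
Acc 4: bank1 row0 -> MISS (open row0); precharges=3
Acc 5: bank1 row1 -> MISS (open row1); precharges=4
Acc 6: bank1 row0 -> MISS (open row0); precharges=5
Acc 7: bank1 row0 -> HIT
Acc 8: bank1 row3 -> MISS (open row3); precharges=6
Acc 9: bank2 row1 -> MISS (open row1); precharges=6
Acc 10: bank0 row2 -> MISS (open row2); precharges=6

Answer: 6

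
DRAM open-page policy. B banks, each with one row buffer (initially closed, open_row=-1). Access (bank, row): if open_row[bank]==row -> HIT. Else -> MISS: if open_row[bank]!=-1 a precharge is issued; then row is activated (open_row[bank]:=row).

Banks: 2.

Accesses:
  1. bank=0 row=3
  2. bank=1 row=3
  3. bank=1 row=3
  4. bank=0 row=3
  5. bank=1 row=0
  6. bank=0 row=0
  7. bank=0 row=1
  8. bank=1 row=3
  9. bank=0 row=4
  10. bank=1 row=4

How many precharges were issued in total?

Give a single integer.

Answer: 6

Derivation:
Acc 1: bank0 row3 -> MISS (open row3); precharges=0
Acc 2: bank1 row3 -> MISS (open row3); precharges=0
Acc 3: bank1 row3 -> HIT
Acc 4: bank0 row3 -> HIT
Acc 5: bank1 row0 -> MISS (open row0); precharges=1
Acc 6: bank0 row0 -> MISS (open row0); precharges=2
Acc 7: bank0 row1 -> MISS (open row1); precharges=3
Acc 8: bank1 row3 -> MISS (open row3); precharges=4
Acc 9: bank0 row4 -> MISS (open row4); precharges=5
Acc 10: bank1 row4 -> MISS (open row4); precharges=6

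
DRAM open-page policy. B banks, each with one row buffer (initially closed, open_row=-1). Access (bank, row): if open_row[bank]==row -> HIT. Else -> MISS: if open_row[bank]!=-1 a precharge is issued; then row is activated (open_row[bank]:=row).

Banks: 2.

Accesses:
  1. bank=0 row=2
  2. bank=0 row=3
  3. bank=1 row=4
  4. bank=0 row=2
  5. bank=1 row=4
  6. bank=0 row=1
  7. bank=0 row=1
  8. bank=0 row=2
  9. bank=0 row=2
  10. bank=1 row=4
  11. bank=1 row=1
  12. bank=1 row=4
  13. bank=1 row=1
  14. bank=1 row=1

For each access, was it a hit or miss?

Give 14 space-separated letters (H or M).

Answer: M M M M H M H M H H M M M H

Derivation:
Acc 1: bank0 row2 -> MISS (open row2); precharges=0
Acc 2: bank0 row3 -> MISS (open row3); precharges=1
Acc 3: bank1 row4 -> MISS (open row4); precharges=1
Acc 4: bank0 row2 -> MISS (open row2); precharges=2
Acc 5: bank1 row4 -> HIT
Acc 6: bank0 row1 -> MISS (open row1); precharges=3
Acc 7: bank0 row1 -> HIT
Acc 8: bank0 row2 -> MISS (open row2); precharges=4
Acc 9: bank0 row2 -> HIT
Acc 10: bank1 row4 -> HIT
Acc 11: bank1 row1 -> MISS (open row1); precharges=5
Acc 12: bank1 row4 -> MISS (open row4); precharges=6
Acc 13: bank1 row1 -> MISS (open row1); precharges=7
Acc 14: bank1 row1 -> HIT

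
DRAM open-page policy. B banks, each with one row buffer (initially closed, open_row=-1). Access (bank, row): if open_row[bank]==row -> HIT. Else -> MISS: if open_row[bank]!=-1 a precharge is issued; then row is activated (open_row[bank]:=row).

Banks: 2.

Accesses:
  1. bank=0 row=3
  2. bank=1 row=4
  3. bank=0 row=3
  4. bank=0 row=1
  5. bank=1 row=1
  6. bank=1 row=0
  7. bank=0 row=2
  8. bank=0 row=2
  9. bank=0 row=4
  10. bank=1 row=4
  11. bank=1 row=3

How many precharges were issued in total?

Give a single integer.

Acc 1: bank0 row3 -> MISS (open row3); precharges=0
Acc 2: bank1 row4 -> MISS (open row4); precharges=0
Acc 3: bank0 row3 -> HIT
Acc 4: bank0 row1 -> MISS (open row1); precharges=1
Acc 5: bank1 row1 -> MISS (open row1); precharges=2
Acc 6: bank1 row0 -> MISS (open row0); precharges=3
Acc 7: bank0 row2 -> MISS (open row2); precharges=4
Acc 8: bank0 row2 -> HIT
Acc 9: bank0 row4 -> MISS (open row4); precharges=5
Acc 10: bank1 row4 -> MISS (open row4); precharges=6
Acc 11: bank1 row3 -> MISS (open row3); precharges=7

Answer: 7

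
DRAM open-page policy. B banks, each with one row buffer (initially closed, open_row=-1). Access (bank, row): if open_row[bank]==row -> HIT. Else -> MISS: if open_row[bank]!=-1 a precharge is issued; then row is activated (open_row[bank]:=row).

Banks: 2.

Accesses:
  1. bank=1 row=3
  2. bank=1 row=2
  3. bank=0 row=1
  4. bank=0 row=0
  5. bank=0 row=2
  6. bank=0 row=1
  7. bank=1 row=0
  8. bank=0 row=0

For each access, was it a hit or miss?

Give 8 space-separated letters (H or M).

Answer: M M M M M M M M

Derivation:
Acc 1: bank1 row3 -> MISS (open row3); precharges=0
Acc 2: bank1 row2 -> MISS (open row2); precharges=1
Acc 3: bank0 row1 -> MISS (open row1); precharges=1
Acc 4: bank0 row0 -> MISS (open row0); precharges=2
Acc 5: bank0 row2 -> MISS (open row2); precharges=3
Acc 6: bank0 row1 -> MISS (open row1); precharges=4
Acc 7: bank1 row0 -> MISS (open row0); precharges=5
Acc 8: bank0 row0 -> MISS (open row0); precharges=6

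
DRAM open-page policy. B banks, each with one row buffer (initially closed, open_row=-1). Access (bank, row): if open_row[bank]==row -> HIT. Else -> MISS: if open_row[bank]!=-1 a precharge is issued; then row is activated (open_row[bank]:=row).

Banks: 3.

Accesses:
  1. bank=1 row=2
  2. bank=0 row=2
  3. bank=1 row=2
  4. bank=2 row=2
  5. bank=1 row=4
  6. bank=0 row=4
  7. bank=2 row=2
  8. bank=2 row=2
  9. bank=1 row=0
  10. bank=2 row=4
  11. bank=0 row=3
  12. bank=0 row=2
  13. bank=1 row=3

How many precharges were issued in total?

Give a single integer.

Acc 1: bank1 row2 -> MISS (open row2); precharges=0
Acc 2: bank0 row2 -> MISS (open row2); precharges=0
Acc 3: bank1 row2 -> HIT
Acc 4: bank2 row2 -> MISS (open row2); precharges=0
Acc 5: bank1 row4 -> MISS (open row4); precharges=1
Acc 6: bank0 row4 -> MISS (open row4); precharges=2
Acc 7: bank2 row2 -> HIT
Acc 8: bank2 row2 -> HIT
Acc 9: bank1 row0 -> MISS (open row0); precharges=3
Acc 10: bank2 row4 -> MISS (open row4); precharges=4
Acc 11: bank0 row3 -> MISS (open row3); precharges=5
Acc 12: bank0 row2 -> MISS (open row2); precharges=6
Acc 13: bank1 row3 -> MISS (open row3); precharges=7

Answer: 7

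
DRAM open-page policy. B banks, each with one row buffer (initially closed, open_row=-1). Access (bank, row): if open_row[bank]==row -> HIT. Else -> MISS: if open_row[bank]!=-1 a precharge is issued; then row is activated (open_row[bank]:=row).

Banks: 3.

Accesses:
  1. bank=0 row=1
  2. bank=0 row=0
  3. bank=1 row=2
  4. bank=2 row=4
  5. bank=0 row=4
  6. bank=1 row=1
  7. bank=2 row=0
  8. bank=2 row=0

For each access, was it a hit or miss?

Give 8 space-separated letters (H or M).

Answer: M M M M M M M H

Derivation:
Acc 1: bank0 row1 -> MISS (open row1); precharges=0
Acc 2: bank0 row0 -> MISS (open row0); precharges=1
Acc 3: bank1 row2 -> MISS (open row2); precharges=1
Acc 4: bank2 row4 -> MISS (open row4); precharges=1
Acc 5: bank0 row4 -> MISS (open row4); precharges=2
Acc 6: bank1 row1 -> MISS (open row1); precharges=3
Acc 7: bank2 row0 -> MISS (open row0); precharges=4
Acc 8: bank2 row0 -> HIT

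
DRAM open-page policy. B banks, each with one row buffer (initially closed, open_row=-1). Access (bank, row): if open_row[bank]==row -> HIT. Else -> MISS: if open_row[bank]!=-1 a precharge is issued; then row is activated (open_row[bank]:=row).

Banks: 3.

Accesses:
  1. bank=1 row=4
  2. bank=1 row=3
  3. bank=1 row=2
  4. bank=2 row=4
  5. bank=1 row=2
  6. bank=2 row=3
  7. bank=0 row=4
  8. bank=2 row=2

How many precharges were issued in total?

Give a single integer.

Acc 1: bank1 row4 -> MISS (open row4); precharges=0
Acc 2: bank1 row3 -> MISS (open row3); precharges=1
Acc 3: bank1 row2 -> MISS (open row2); precharges=2
Acc 4: bank2 row4 -> MISS (open row4); precharges=2
Acc 5: bank1 row2 -> HIT
Acc 6: bank2 row3 -> MISS (open row3); precharges=3
Acc 7: bank0 row4 -> MISS (open row4); precharges=3
Acc 8: bank2 row2 -> MISS (open row2); precharges=4

Answer: 4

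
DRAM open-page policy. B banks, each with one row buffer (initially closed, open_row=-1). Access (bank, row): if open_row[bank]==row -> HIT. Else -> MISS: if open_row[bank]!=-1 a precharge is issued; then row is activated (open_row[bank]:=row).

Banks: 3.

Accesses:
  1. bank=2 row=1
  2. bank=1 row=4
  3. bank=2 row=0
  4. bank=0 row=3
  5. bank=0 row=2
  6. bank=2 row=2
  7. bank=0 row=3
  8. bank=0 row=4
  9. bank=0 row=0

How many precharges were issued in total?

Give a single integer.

Acc 1: bank2 row1 -> MISS (open row1); precharges=0
Acc 2: bank1 row4 -> MISS (open row4); precharges=0
Acc 3: bank2 row0 -> MISS (open row0); precharges=1
Acc 4: bank0 row3 -> MISS (open row3); precharges=1
Acc 5: bank0 row2 -> MISS (open row2); precharges=2
Acc 6: bank2 row2 -> MISS (open row2); precharges=3
Acc 7: bank0 row3 -> MISS (open row3); precharges=4
Acc 8: bank0 row4 -> MISS (open row4); precharges=5
Acc 9: bank0 row0 -> MISS (open row0); precharges=6

Answer: 6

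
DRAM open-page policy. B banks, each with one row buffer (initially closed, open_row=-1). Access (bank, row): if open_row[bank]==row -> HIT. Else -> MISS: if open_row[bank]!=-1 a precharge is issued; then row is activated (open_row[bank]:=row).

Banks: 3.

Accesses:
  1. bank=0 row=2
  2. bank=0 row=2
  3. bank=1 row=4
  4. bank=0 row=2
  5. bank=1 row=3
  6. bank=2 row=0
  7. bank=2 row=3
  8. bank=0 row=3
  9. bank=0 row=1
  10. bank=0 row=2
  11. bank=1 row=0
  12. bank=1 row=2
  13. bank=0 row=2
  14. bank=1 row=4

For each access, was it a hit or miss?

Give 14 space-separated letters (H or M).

Answer: M H M H M M M M M M M M H M

Derivation:
Acc 1: bank0 row2 -> MISS (open row2); precharges=0
Acc 2: bank0 row2 -> HIT
Acc 3: bank1 row4 -> MISS (open row4); precharges=0
Acc 4: bank0 row2 -> HIT
Acc 5: bank1 row3 -> MISS (open row3); precharges=1
Acc 6: bank2 row0 -> MISS (open row0); precharges=1
Acc 7: bank2 row3 -> MISS (open row3); precharges=2
Acc 8: bank0 row3 -> MISS (open row3); precharges=3
Acc 9: bank0 row1 -> MISS (open row1); precharges=4
Acc 10: bank0 row2 -> MISS (open row2); precharges=5
Acc 11: bank1 row0 -> MISS (open row0); precharges=6
Acc 12: bank1 row2 -> MISS (open row2); precharges=7
Acc 13: bank0 row2 -> HIT
Acc 14: bank1 row4 -> MISS (open row4); precharges=8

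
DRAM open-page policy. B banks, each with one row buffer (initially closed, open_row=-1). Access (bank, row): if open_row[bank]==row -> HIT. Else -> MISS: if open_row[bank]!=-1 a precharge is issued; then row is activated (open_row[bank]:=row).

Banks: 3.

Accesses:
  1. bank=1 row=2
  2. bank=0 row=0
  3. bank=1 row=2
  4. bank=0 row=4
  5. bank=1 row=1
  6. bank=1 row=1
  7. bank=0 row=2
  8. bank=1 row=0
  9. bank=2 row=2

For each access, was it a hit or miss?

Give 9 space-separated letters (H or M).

Answer: M M H M M H M M M

Derivation:
Acc 1: bank1 row2 -> MISS (open row2); precharges=0
Acc 2: bank0 row0 -> MISS (open row0); precharges=0
Acc 3: bank1 row2 -> HIT
Acc 4: bank0 row4 -> MISS (open row4); precharges=1
Acc 5: bank1 row1 -> MISS (open row1); precharges=2
Acc 6: bank1 row1 -> HIT
Acc 7: bank0 row2 -> MISS (open row2); precharges=3
Acc 8: bank1 row0 -> MISS (open row0); precharges=4
Acc 9: bank2 row2 -> MISS (open row2); precharges=4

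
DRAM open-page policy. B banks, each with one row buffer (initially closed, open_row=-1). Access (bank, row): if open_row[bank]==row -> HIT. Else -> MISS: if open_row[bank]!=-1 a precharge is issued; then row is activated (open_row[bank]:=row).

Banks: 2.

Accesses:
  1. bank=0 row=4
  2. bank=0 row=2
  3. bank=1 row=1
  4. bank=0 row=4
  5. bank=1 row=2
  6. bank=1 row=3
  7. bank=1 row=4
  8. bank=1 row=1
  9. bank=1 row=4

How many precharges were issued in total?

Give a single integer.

Acc 1: bank0 row4 -> MISS (open row4); precharges=0
Acc 2: bank0 row2 -> MISS (open row2); precharges=1
Acc 3: bank1 row1 -> MISS (open row1); precharges=1
Acc 4: bank0 row4 -> MISS (open row4); precharges=2
Acc 5: bank1 row2 -> MISS (open row2); precharges=3
Acc 6: bank1 row3 -> MISS (open row3); precharges=4
Acc 7: bank1 row4 -> MISS (open row4); precharges=5
Acc 8: bank1 row1 -> MISS (open row1); precharges=6
Acc 9: bank1 row4 -> MISS (open row4); precharges=7

Answer: 7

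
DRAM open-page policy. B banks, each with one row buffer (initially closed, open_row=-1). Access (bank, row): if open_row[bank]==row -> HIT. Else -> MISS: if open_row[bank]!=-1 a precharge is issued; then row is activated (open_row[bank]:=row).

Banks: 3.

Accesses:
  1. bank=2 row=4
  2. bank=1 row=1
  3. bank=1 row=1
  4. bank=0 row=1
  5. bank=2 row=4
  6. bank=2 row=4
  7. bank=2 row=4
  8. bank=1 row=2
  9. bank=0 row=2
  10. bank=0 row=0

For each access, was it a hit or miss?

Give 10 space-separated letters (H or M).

Answer: M M H M H H H M M M

Derivation:
Acc 1: bank2 row4 -> MISS (open row4); precharges=0
Acc 2: bank1 row1 -> MISS (open row1); precharges=0
Acc 3: bank1 row1 -> HIT
Acc 4: bank0 row1 -> MISS (open row1); precharges=0
Acc 5: bank2 row4 -> HIT
Acc 6: bank2 row4 -> HIT
Acc 7: bank2 row4 -> HIT
Acc 8: bank1 row2 -> MISS (open row2); precharges=1
Acc 9: bank0 row2 -> MISS (open row2); precharges=2
Acc 10: bank0 row0 -> MISS (open row0); precharges=3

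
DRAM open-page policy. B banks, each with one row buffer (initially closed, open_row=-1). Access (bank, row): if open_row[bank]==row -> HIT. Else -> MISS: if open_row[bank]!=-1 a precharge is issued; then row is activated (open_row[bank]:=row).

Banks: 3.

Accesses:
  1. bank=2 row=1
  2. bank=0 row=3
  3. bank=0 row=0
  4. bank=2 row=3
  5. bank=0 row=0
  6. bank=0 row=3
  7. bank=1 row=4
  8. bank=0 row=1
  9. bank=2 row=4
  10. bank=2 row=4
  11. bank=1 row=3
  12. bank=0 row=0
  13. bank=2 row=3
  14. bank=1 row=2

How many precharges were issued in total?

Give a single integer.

Acc 1: bank2 row1 -> MISS (open row1); precharges=0
Acc 2: bank0 row3 -> MISS (open row3); precharges=0
Acc 3: bank0 row0 -> MISS (open row0); precharges=1
Acc 4: bank2 row3 -> MISS (open row3); precharges=2
Acc 5: bank0 row0 -> HIT
Acc 6: bank0 row3 -> MISS (open row3); precharges=3
Acc 7: bank1 row4 -> MISS (open row4); precharges=3
Acc 8: bank0 row1 -> MISS (open row1); precharges=4
Acc 9: bank2 row4 -> MISS (open row4); precharges=5
Acc 10: bank2 row4 -> HIT
Acc 11: bank1 row3 -> MISS (open row3); precharges=6
Acc 12: bank0 row0 -> MISS (open row0); precharges=7
Acc 13: bank2 row3 -> MISS (open row3); precharges=8
Acc 14: bank1 row2 -> MISS (open row2); precharges=9

Answer: 9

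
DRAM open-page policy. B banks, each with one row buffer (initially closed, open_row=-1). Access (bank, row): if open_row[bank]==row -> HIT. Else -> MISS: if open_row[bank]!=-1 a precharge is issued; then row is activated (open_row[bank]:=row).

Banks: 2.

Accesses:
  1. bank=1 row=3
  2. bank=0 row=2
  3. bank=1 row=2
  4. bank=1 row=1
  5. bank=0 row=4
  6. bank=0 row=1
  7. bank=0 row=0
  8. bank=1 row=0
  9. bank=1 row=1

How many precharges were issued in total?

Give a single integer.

Answer: 7

Derivation:
Acc 1: bank1 row3 -> MISS (open row3); precharges=0
Acc 2: bank0 row2 -> MISS (open row2); precharges=0
Acc 3: bank1 row2 -> MISS (open row2); precharges=1
Acc 4: bank1 row1 -> MISS (open row1); precharges=2
Acc 5: bank0 row4 -> MISS (open row4); precharges=3
Acc 6: bank0 row1 -> MISS (open row1); precharges=4
Acc 7: bank0 row0 -> MISS (open row0); precharges=5
Acc 8: bank1 row0 -> MISS (open row0); precharges=6
Acc 9: bank1 row1 -> MISS (open row1); precharges=7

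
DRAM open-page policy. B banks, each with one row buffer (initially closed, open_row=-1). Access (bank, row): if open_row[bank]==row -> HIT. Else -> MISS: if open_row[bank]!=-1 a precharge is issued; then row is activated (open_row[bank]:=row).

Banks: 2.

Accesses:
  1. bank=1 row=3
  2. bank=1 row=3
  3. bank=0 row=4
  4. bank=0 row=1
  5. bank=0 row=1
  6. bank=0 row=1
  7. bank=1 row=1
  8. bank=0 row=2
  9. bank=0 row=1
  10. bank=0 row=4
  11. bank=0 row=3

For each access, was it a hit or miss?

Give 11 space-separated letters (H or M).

Answer: M H M M H H M M M M M

Derivation:
Acc 1: bank1 row3 -> MISS (open row3); precharges=0
Acc 2: bank1 row3 -> HIT
Acc 3: bank0 row4 -> MISS (open row4); precharges=0
Acc 4: bank0 row1 -> MISS (open row1); precharges=1
Acc 5: bank0 row1 -> HIT
Acc 6: bank0 row1 -> HIT
Acc 7: bank1 row1 -> MISS (open row1); precharges=2
Acc 8: bank0 row2 -> MISS (open row2); precharges=3
Acc 9: bank0 row1 -> MISS (open row1); precharges=4
Acc 10: bank0 row4 -> MISS (open row4); precharges=5
Acc 11: bank0 row3 -> MISS (open row3); precharges=6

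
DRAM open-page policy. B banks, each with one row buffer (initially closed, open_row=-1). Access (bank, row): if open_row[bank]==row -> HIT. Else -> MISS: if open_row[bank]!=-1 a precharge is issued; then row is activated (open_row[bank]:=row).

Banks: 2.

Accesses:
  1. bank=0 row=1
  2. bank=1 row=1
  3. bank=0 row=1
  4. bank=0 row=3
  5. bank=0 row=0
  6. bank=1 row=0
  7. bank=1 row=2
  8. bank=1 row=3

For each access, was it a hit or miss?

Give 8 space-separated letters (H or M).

Answer: M M H M M M M M

Derivation:
Acc 1: bank0 row1 -> MISS (open row1); precharges=0
Acc 2: bank1 row1 -> MISS (open row1); precharges=0
Acc 3: bank0 row1 -> HIT
Acc 4: bank0 row3 -> MISS (open row3); precharges=1
Acc 5: bank0 row0 -> MISS (open row0); precharges=2
Acc 6: bank1 row0 -> MISS (open row0); precharges=3
Acc 7: bank1 row2 -> MISS (open row2); precharges=4
Acc 8: bank1 row3 -> MISS (open row3); precharges=5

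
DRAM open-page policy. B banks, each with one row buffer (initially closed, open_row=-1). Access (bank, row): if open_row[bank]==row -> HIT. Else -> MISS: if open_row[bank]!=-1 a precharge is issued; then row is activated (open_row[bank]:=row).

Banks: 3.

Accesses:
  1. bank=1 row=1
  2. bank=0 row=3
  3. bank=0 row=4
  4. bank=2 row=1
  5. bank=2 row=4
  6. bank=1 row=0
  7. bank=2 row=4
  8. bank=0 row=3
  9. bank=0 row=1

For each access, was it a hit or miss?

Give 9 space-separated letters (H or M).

Acc 1: bank1 row1 -> MISS (open row1); precharges=0
Acc 2: bank0 row3 -> MISS (open row3); precharges=0
Acc 3: bank0 row4 -> MISS (open row4); precharges=1
Acc 4: bank2 row1 -> MISS (open row1); precharges=1
Acc 5: bank2 row4 -> MISS (open row4); precharges=2
Acc 6: bank1 row0 -> MISS (open row0); precharges=3
Acc 7: bank2 row4 -> HIT
Acc 8: bank0 row3 -> MISS (open row3); precharges=4
Acc 9: bank0 row1 -> MISS (open row1); precharges=5

Answer: M M M M M M H M M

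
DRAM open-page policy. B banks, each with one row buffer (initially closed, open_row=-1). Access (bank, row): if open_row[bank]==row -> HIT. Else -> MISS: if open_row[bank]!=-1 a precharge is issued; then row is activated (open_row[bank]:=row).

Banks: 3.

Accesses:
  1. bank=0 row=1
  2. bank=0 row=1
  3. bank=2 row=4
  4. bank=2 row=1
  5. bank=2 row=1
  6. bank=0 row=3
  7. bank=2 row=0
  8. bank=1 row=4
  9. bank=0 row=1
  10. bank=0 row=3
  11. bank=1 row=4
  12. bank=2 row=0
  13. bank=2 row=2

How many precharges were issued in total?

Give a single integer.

Answer: 6

Derivation:
Acc 1: bank0 row1 -> MISS (open row1); precharges=0
Acc 2: bank0 row1 -> HIT
Acc 3: bank2 row4 -> MISS (open row4); precharges=0
Acc 4: bank2 row1 -> MISS (open row1); precharges=1
Acc 5: bank2 row1 -> HIT
Acc 6: bank0 row3 -> MISS (open row3); precharges=2
Acc 7: bank2 row0 -> MISS (open row0); precharges=3
Acc 8: bank1 row4 -> MISS (open row4); precharges=3
Acc 9: bank0 row1 -> MISS (open row1); precharges=4
Acc 10: bank0 row3 -> MISS (open row3); precharges=5
Acc 11: bank1 row4 -> HIT
Acc 12: bank2 row0 -> HIT
Acc 13: bank2 row2 -> MISS (open row2); precharges=6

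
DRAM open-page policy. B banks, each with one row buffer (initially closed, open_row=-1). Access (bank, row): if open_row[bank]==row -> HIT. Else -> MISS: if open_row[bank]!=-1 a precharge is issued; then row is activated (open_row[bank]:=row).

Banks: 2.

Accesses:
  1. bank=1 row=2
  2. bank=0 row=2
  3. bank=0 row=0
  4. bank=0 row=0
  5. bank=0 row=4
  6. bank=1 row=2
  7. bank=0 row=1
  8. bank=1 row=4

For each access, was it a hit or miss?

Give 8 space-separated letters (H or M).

Answer: M M M H M H M M

Derivation:
Acc 1: bank1 row2 -> MISS (open row2); precharges=0
Acc 2: bank0 row2 -> MISS (open row2); precharges=0
Acc 3: bank0 row0 -> MISS (open row0); precharges=1
Acc 4: bank0 row0 -> HIT
Acc 5: bank0 row4 -> MISS (open row4); precharges=2
Acc 6: bank1 row2 -> HIT
Acc 7: bank0 row1 -> MISS (open row1); precharges=3
Acc 8: bank1 row4 -> MISS (open row4); precharges=4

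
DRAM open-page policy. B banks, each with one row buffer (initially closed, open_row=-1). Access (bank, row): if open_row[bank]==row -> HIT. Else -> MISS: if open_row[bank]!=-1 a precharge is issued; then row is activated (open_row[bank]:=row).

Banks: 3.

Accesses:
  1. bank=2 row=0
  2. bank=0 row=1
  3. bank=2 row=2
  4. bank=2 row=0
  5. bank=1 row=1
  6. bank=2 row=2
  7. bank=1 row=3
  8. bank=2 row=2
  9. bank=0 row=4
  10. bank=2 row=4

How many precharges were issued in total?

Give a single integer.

Acc 1: bank2 row0 -> MISS (open row0); precharges=0
Acc 2: bank0 row1 -> MISS (open row1); precharges=0
Acc 3: bank2 row2 -> MISS (open row2); precharges=1
Acc 4: bank2 row0 -> MISS (open row0); precharges=2
Acc 5: bank1 row1 -> MISS (open row1); precharges=2
Acc 6: bank2 row2 -> MISS (open row2); precharges=3
Acc 7: bank1 row3 -> MISS (open row3); precharges=4
Acc 8: bank2 row2 -> HIT
Acc 9: bank0 row4 -> MISS (open row4); precharges=5
Acc 10: bank2 row4 -> MISS (open row4); precharges=6

Answer: 6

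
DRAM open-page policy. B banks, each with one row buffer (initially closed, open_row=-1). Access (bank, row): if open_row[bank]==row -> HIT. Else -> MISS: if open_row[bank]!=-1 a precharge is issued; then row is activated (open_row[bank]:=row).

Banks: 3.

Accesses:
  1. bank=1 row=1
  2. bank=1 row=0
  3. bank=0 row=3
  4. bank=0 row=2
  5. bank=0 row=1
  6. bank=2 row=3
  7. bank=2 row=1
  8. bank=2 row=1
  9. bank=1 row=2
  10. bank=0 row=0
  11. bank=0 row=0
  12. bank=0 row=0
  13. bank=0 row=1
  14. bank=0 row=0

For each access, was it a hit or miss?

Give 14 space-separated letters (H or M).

Acc 1: bank1 row1 -> MISS (open row1); precharges=0
Acc 2: bank1 row0 -> MISS (open row0); precharges=1
Acc 3: bank0 row3 -> MISS (open row3); precharges=1
Acc 4: bank0 row2 -> MISS (open row2); precharges=2
Acc 5: bank0 row1 -> MISS (open row1); precharges=3
Acc 6: bank2 row3 -> MISS (open row3); precharges=3
Acc 7: bank2 row1 -> MISS (open row1); precharges=4
Acc 8: bank2 row1 -> HIT
Acc 9: bank1 row2 -> MISS (open row2); precharges=5
Acc 10: bank0 row0 -> MISS (open row0); precharges=6
Acc 11: bank0 row0 -> HIT
Acc 12: bank0 row0 -> HIT
Acc 13: bank0 row1 -> MISS (open row1); precharges=7
Acc 14: bank0 row0 -> MISS (open row0); precharges=8

Answer: M M M M M M M H M M H H M M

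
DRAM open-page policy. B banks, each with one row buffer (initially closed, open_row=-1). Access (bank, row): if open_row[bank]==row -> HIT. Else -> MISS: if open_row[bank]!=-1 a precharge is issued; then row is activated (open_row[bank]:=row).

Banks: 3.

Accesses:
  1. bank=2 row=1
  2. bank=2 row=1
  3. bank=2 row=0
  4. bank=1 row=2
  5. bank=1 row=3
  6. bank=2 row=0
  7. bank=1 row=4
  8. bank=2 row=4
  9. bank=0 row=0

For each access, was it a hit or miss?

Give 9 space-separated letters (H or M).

Answer: M H M M M H M M M

Derivation:
Acc 1: bank2 row1 -> MISS (open row1); precharges=0
Acc 2: bank2 row1 -> HIT
Acc 3: bank2 row0 -> MISS (open row0); precharges=1
Acc 4: bank1 row2 -> MISS (open row2); precharges=1
Acc 5: bank1 row3 -> MISS (open row3); precharges=2
Acc 6: bank2 row0 -> HIT
Acc 7: bank1 row4 -> MISS (open row4); precharges=3
Acc 8: bank2 row4 -> MISS (open row4); precharges=4
Acc 9: bank0 row0 -> MISS (open row0); precharges=4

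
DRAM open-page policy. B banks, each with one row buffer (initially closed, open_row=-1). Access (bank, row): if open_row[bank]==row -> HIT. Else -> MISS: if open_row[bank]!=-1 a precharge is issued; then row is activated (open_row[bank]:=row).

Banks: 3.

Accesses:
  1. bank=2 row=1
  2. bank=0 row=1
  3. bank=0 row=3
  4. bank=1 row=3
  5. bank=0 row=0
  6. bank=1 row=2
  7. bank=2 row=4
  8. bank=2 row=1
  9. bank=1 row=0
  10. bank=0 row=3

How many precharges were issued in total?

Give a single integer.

Answer: 7

Derivation:
Acc 1: bank2 row1 -> MISS (open row1); precharges=0
Acc 2: bank0 row1 -> MISS (open row1); precharges=0
Acc 3: bank0 row3 -> MISS (open row3); precharges=1
Acc 4: bank1 row3 -> MISS (open row3); precharges=1
Acc 5: bank0 row0 -> MISS (open row0); precharges=2
Acc 6: bank1 row2 -> MISS (open row2); precharges=3
Acc 7: bank2 row4 -> MISS (open row4); precharges=4
Acc 8: bank2 row1 -> MISS (open row1); precharges=5
Acc 9: bank1 row0 -> MISS (open row0); precharges=6
Acc 10: bank0 row3 -> MISS (open row3); precharges=7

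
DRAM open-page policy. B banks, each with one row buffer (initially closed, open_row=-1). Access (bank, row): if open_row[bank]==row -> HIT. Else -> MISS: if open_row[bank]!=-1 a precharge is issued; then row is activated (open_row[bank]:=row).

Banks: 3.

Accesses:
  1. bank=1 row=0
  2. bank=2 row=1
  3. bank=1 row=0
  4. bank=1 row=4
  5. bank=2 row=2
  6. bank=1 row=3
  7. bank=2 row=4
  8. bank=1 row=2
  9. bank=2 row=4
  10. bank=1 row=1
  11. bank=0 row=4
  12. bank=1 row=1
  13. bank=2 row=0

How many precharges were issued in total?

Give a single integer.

Answer: 7

Derivation:
Acc 1: bank1 row0 -> MISS (open row0); precharges=0
Acc 2: bank2 row1 -> MISS (open row1); precharges=0
Acc 3: bank1 row0 -> HIT
Acc 4: bank1 row4 -> MISS (open row4); precharges=1
Acc 5: bank2 row2 -> MISS (open row2); precharges=2
Acc 6: bank1 row3 -> MISS (open row3); precharges=3
Acc 7: bank2 row4 -> MISS (open row4); precharges=4
Acc 8: bank1 row2 -> MISS (open row2); precharges=5
Acc 9: bank2 row4 -> HIT
Acc 10: bank1 row1 -> MISS (open row1); precharges=6
Acc 11: bank0 row4 -> MISS (open row4); precharges=6
Acc 12: bank1 row1 -> HIT
Acc 13: bank2 row0 -> MISS (open row0); precharges=7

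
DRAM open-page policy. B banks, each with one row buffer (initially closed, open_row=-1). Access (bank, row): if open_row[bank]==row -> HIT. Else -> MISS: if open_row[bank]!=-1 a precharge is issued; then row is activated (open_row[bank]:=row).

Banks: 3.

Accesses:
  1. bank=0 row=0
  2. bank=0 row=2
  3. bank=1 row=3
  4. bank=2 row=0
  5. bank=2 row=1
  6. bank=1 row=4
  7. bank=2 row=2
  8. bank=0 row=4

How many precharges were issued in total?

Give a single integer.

Acc 1: bank0 row0 -> MISS (open row0); precharges=0
Acc 2: bank0 row2 -> MISS (open row2); precharges=1
Acc 3: bank1 row3 -> MISS (open row3); precharges=1
Acc 4: bank2 row0 -> MISS (open row0); precharges=1
Acc 5: bank2 row1 -> MISS (open row1); precharges=2
Acc 6: bank1 row4 -> MISS (open row4); precharges=3
Acc 7: bank2 row2 -> MISS (open row2); precharges=4
Acc 8: bank0 row4 -> MISS (open row4); precharges=5

Answer: 5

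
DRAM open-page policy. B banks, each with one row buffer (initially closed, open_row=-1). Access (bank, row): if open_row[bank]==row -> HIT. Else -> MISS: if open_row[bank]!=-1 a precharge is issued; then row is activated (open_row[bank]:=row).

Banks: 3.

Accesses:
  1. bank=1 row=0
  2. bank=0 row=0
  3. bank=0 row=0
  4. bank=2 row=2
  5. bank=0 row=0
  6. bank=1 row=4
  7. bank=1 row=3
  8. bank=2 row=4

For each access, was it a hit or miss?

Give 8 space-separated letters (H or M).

Answer: M M H M H M M M

Derivation:
Acc 1: bank1 row0 -> MISS (open row0); precharges=0
Acc 2: bank0 row0 -> MISS (open row0); precharges=0
Acc 3: bank0 row0 -> HIT
Acc 4: bank2 row2 -> MISS (open row2); precharges=0
Acc 5: bank0 row0 -> HIT
Acc 6: bank1 row4 -> MISS (open row4); precharges=1
Acc 7: bank1 row3 -> MISS (open row3); precharges=2
Acc 8: bank2 row4 -> MISS (open row4); precharges=3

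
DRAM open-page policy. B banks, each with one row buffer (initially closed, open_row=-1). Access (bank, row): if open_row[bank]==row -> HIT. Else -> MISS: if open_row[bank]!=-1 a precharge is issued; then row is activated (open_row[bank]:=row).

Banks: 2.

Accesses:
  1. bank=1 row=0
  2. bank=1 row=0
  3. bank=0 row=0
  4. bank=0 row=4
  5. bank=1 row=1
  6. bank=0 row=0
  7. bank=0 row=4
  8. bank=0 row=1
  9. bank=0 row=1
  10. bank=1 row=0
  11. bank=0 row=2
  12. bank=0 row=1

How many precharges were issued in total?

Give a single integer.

Acc 1: bank1 row0 -> MISS (open row0); precharges=0
Acc 2: bank1 row0 -> HIT
Acc 3: bank0 row0 -> MISS (open row0); precharges=0
Acc 4: bank0 row4 -> MISS (open row4); precharges=1
Acc 5: bank1 row1 -> MISS (open row1); precharges=2
Acc 6: bank0 row0 -> MISS (open row0); precharges=3
Acc 7: bank0 row4 -> MISS (open row4); precharges=4
Acc 8: bank0 row1 -> MISS (open row1); precharges=5
Acc 9: bank0 row1 -> HIT
Acc 10: bank1 row0 -> MISS (open row0); precharges=6
Acc 11: bank0 row2 -> MISS (open row2); precharges=7
Acc 12: bank0 row1 -> MISS (open row1); precharges=8

Answer: 8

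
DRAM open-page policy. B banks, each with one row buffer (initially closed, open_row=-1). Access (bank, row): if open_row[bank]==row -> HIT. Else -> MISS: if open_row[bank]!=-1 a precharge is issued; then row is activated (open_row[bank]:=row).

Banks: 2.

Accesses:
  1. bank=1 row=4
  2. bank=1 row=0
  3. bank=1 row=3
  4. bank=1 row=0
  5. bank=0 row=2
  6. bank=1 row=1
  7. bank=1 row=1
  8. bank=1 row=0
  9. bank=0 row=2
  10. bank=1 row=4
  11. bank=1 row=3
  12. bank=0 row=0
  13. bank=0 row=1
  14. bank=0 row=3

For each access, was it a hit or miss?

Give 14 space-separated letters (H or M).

Answer: M M M M M M H M H M M M M M

Derivation:
Acc 1: bank1 row4 -> MISS (open row4); precharges=0
Acc 2: bank1 row0 -> MISS (open row0); precharges=1
Acc 3: bank1 row3 -> MISS (open row3); precharges=2
Acc 4: bank1 row0 -> MISS (open row0); precharges=3
Acc 5: bank0 row2 -> MISS (open row2); precharges=3
Acc 6: bank1 row1 -> MISS (open row1); precharges=4
Acc 7: bank1 row1 -> HIT
Acc 8: bank1 row0 -> MISS (open row0); precharges=5
Acc 9: bank0 row2 -> HIT
Acc 10: bank1 row4 -> MISS (open row4); precharges=6
Acc 11: bank1 row3 -> MISS (open row3); precharges=7
Acc 12: bank0 row0 -> MISS (open row0); precharges=8
Acc 13: bank0 row1 -> MISS (open row1); precharges=9
Acc 14: bank0 row3 -> MISS (open row3); precharges=10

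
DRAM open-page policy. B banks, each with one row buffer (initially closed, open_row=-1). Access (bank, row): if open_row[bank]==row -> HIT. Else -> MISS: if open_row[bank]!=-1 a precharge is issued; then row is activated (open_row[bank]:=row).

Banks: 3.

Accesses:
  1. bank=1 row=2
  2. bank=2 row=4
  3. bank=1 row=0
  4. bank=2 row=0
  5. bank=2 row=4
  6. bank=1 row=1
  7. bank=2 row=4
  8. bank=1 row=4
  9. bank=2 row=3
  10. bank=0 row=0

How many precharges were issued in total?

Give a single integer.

Acc 1: bank1 row2 -> MISS (open row2); precharges=0
Acc 2: bank2 row4 -> MISS (open row4); precharges=0
Acc 3: bank1 row0 -> MISS (open row0); precharges=1
Acc 4: bank2 row0 -> MISS (open row0); precharges=2
Acc 5: bank2 row4 -> MISS (open row4); precharges=3
Acc 6: bank1 row1 -> MISS (open row1); precharges=4
Acc 7: bank2 row4 -> HIT
Acc 8: bank1 row4 -> MISS (open row4); precharges=5
Acc 9: bank2 row3 -> MISS (open row3); precharges=6
Acc 10: bank0 row0 -> MISS (open row0); precharges=6

Answer: 6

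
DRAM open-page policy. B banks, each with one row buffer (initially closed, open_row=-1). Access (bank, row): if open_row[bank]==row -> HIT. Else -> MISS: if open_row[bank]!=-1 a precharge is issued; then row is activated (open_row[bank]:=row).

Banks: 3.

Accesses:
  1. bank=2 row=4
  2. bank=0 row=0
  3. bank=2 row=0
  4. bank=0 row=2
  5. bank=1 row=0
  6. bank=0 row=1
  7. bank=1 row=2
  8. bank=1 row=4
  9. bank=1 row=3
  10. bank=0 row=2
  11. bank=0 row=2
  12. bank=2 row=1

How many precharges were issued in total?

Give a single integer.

Acc 1: bank2 row4 -> MISS (open row4); precharges=0
Acc 2: bank0 row0 -> MISS (open row0); precharges=0
Acc 3: bank2 row0 -> MISS (open row0); precharges=1
Acc 4: bank0 row2 -> MISS (open row2); precharges=2
Acc 5: bank1 row0 -> MISS (open row0); precharges=2
Acc 6: bank0 row1 -> MISS (open row1); precharges=3
Acc 7: bank1 row2 -> MISS (open row2); precharges=4
Acc 8: bank1 row4 -> MISS (open row4); precharges=5
Acc 9: bank1 row3 -> MISS (open row3); precharges=6
Acc 10: bank0 row2 -> MISS (open row2); precharges=7
Acc 11: bank0 row2 -> HIT
Acc 12: bank2 row1 -> MISS (open row1); precharges=8

Answer: 8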